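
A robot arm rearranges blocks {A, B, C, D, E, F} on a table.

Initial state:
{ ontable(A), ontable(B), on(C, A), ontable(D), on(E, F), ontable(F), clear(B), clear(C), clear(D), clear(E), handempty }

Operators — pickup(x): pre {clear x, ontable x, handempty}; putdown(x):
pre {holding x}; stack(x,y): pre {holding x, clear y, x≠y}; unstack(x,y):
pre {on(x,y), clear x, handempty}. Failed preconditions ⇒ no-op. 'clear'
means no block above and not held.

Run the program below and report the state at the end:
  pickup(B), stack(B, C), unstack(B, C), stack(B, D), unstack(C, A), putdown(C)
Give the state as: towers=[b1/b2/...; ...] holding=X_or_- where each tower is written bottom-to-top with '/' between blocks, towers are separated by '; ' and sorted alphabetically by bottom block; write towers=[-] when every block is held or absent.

towers=[A; C; D/B; F/E] holding=-

step 1 (pickup(B)): towers=[A/C; D; F/E] holding=B
step 2 (stack(B, C)): towers=[A/C/B; D; F/E] holding=-
step 3 (unstack(B, C)): towers=[A/C; D; F/E] holding=B
step 4 (stack(B, D)): towers=[A/C; D/B; F/E] holding=-
step 5 (unstack(C, A)): towers=[A; D/B; F/E] holding=C
step 6 (putdown(C)): towers=[A; C; D/B; F/E] holding=-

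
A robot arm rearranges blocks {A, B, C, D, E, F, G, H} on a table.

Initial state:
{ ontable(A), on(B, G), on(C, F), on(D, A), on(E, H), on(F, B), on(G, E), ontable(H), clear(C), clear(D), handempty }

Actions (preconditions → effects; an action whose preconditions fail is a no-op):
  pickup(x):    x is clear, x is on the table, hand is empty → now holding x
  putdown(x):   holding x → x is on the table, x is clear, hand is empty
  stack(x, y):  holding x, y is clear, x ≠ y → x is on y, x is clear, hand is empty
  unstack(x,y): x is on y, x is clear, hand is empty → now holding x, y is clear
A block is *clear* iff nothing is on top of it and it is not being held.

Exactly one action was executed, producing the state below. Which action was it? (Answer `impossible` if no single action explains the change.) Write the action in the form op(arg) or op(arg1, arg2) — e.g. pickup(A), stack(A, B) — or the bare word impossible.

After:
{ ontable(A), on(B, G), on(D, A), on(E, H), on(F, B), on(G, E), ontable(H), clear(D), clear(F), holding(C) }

unstack(C, F)

target: towers=[A/D; H/E/G/B/F] holding=C
     unstack(D, A) → towers=[A; H/E/G/B/F/C] holding=D
     unstack(C, F) → towers=[A/D; H/E/G/B/F] holding=C  ← match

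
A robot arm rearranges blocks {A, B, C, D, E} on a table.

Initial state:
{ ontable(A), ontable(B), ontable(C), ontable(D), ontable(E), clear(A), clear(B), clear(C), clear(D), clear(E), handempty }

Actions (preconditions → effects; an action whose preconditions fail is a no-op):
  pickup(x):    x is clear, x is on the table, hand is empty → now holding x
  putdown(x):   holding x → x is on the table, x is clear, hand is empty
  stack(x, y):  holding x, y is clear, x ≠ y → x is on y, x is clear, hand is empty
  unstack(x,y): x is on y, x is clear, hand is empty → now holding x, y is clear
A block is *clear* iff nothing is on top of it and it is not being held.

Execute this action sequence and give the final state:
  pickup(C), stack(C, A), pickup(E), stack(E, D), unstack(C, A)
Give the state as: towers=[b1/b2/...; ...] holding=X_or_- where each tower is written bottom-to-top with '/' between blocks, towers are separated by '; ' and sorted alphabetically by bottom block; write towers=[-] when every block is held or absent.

towers=[A; B; D/E] holding=C

step 1 (pickup(C)): towers=[A; B; D; E] holding=C
step 2 (stack(C, A)): towers=[A/C; B; D; E] holding=-
step 3 (pickup(E)): towers=[A/C; B; D] holding=E
step 4 (stack(E, D)): towers=[A/C; B; D/E] holding=-
step 5 (unstack(C, A)): towers=[A; B; D/E] holding=C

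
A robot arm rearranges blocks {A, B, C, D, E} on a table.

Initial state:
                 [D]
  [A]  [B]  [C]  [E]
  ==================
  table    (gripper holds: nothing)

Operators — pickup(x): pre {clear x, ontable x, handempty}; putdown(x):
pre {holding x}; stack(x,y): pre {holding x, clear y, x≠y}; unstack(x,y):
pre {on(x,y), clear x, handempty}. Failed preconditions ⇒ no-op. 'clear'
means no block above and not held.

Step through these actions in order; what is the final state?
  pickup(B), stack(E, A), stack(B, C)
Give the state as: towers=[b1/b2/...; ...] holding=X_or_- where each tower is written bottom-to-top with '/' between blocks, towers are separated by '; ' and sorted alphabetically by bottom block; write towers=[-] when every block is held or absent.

step 1 (pickup(B)): towers=[A; C; E/D] holding=B
step 2 (stack(E, A)) [no-op]: towers=[A; C; E/D] holding=B
step 3 (stack(B, C)): towers=[A; C/B; E/D] holding=-

towers=[A; C/B; E/D] holding=-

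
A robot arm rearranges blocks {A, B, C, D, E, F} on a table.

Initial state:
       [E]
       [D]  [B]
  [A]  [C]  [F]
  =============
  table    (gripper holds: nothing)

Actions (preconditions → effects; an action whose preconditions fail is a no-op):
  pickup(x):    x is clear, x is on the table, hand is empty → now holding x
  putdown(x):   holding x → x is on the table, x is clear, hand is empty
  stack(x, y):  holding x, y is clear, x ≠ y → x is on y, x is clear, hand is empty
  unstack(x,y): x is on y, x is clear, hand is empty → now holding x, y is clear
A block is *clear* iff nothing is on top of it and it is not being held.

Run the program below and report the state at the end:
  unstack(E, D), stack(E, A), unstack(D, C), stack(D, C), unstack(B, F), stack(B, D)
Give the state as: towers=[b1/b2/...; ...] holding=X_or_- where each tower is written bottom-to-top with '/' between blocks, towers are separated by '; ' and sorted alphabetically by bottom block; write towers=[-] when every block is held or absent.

towers=[A/E; C/D/B; F] holding=-

step 1 (unstack(E, D)): towers=[A; C/D; F/B] holding=E
step 2 (stack(E, A)): towers=[A/E; C/D; F/B] holding=-
step 3 (unstack(D, C)): towers=[A/E; C; F/B] holding=D
step 4 (stack(D, C)): towers=[A/E; C/D; F/B] holding=-
step 5 (unstack(B, F)): towers=[A/E; C/D; F] holding=B
step 6 (stack(B, D)): towers=[A/E; C/D/B; F] holding=-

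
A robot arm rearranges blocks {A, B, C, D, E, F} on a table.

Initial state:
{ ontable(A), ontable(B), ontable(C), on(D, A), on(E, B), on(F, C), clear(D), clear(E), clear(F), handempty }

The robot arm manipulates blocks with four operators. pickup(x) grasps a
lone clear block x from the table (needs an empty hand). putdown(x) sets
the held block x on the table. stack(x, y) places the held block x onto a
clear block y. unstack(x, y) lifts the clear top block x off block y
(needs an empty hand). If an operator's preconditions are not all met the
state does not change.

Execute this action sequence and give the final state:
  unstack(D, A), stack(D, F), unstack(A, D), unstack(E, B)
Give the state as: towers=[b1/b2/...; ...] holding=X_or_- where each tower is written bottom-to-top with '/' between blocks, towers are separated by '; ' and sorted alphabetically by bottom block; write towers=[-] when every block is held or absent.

towers=[A; B; C/F/D] holding=E

step 1 (unstack(D, A)): towers=[A; B/E; C/F] holding=D
step 2 (stack(D, F)): towers=[A; B/E; C/F/D] holding=-
step 3 (unstack(A, D)) [no-op]: towers=[A; B/E; C/F/D] holding=-
step 4 (unstack(E, B)): towers=[A; B; C/F/D] holding=E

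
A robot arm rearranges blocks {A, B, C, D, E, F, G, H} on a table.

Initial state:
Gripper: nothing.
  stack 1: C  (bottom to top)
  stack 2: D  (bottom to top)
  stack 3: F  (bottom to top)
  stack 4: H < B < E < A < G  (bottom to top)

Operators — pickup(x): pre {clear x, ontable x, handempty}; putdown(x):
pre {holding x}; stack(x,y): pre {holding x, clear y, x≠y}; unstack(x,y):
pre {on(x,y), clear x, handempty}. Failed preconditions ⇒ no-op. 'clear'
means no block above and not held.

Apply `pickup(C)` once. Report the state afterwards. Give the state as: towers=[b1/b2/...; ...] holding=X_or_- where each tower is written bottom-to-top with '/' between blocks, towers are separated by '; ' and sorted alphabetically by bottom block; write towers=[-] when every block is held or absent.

before: towers=[C; D; F; H/B/E/A/G] holding=-
pre[pickup(C)]: clear(C) ok, ontable(C) ok, handempty ok
all met → apply pickup(C)
after:  towers=[D; F; H/B/E/A/G] holding=C

towers=[D; F; H/B/E/A/G] holding=C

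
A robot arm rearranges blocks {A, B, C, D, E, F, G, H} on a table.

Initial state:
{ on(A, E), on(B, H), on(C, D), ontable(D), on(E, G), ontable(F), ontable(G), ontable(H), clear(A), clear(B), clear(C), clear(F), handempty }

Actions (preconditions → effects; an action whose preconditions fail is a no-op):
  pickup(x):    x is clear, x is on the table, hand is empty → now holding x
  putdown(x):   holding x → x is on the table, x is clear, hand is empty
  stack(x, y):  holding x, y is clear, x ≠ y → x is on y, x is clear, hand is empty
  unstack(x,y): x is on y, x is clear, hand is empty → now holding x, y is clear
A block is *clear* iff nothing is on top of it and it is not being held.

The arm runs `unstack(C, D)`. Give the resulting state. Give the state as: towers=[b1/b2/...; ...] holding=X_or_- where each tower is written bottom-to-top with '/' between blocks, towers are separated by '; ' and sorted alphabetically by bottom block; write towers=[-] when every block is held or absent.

towers=[D; F; G/E/A; H/B] holding=C

before: towers=[D/C; F; G/E/A; H/B] holding=-
pre[unstack(C, D)]: on(C,D) ok, clear(C) ok, handempty ok
all met → apply unstack(C, D)
after:  towers=[D; F; G/E/A; H/B] holding=C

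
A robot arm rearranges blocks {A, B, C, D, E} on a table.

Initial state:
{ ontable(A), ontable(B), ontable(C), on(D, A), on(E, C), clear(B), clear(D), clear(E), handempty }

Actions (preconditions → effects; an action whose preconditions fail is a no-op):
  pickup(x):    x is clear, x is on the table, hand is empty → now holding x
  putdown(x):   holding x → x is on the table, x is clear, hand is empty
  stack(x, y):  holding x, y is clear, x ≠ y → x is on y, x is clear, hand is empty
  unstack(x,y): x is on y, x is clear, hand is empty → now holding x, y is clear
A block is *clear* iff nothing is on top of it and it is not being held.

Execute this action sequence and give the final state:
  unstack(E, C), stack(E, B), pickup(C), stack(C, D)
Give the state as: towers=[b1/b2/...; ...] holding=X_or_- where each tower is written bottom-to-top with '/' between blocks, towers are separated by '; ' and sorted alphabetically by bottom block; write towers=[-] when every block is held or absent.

towers=[A/D/C; B/E] holding=-

step 1 (unstack(E, C)): towers=[A/D; B; C] holding=E
step 2 (stack(E, B)): towers=[A/D; B/E; C] holding=-
step 3 (pickup(C)): towers=[A/D; B/E] holding=C
step 4 (stack(C, D)): towers=[A/D/C; B/E] holding=-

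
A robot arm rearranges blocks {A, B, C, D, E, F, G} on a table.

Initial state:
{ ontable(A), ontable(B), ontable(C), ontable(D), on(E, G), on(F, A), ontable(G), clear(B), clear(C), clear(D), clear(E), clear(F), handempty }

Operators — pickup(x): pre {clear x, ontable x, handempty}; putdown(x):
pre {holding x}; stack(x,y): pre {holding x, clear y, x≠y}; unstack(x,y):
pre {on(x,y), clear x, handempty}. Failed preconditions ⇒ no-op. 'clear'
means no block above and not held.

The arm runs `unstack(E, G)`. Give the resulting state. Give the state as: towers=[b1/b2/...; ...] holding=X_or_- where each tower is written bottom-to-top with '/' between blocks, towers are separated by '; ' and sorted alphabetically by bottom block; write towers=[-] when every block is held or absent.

before: towers=[A/F; B; C; D; G/E] holding=-
pre[unstack(E, G)]: on(E,G) yes, clear(E) yes, handempty yes
all met → apply unstack(E, G)
after:  towers=[A/F; B; C; D; G] holding=E

towers=[A/F; B; C; D; G] holding=E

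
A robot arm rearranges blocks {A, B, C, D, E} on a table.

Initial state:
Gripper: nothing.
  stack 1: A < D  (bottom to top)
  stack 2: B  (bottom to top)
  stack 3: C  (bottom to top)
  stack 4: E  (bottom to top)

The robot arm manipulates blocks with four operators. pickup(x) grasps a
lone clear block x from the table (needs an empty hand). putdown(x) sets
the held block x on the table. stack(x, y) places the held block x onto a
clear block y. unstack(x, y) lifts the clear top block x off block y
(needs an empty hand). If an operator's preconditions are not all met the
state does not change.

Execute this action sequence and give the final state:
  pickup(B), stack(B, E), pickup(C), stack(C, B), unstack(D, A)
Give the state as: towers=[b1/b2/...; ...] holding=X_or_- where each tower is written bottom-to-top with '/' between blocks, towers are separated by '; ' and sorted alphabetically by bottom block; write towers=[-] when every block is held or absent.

towers=[A; E/B/C] holding=D

step 1 (pickup(B)): towers=[A/D; C; E] holding=B
step 2 (stack(B, E)): towers=[A/D; C; E/B] holding=-
step 3 (pickup(C)): towers=[A/D; E/B] holding=C
step 4 (stack(C, B)): towers=[A/D; E/B/C] holding=-
step 5 (unstack(D, A)): towers=[A; E/B/C] holding=D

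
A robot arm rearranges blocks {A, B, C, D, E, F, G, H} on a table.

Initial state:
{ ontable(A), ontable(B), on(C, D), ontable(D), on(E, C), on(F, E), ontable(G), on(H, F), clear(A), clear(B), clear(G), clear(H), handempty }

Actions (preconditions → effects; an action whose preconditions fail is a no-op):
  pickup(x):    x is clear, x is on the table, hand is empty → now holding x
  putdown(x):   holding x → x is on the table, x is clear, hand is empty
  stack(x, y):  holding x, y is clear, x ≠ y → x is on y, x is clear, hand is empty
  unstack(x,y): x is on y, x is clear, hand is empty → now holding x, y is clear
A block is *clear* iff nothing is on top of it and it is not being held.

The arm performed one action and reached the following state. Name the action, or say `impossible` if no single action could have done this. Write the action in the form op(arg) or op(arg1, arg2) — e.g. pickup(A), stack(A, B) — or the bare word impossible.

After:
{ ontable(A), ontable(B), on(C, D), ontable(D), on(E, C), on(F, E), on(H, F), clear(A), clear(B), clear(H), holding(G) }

target: towers=[A; B; D/C/E/F/H] holding=G
         pickup(G) → towers=[A; B; D/C/E/F/H] holding=G  ← match
         pickup(A) → towers=[B; D/C/E/F/H; G] holding=A
     unstack(H, F) → towers=[A; B; D/C/E/F; G] holding=H
         pickup(B) → towers=[A; D/C/E/F/H; G] holding=B

pickup(G)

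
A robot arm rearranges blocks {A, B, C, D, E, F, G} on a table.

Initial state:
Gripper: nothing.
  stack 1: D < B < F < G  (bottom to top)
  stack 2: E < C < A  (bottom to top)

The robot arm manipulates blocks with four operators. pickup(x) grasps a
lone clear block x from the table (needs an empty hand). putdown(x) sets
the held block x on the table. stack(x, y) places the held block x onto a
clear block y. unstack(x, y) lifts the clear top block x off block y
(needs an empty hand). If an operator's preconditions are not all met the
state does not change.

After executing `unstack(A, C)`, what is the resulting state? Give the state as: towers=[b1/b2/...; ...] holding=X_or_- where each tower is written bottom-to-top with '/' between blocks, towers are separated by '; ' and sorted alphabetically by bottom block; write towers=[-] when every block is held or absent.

towers=[D/B/F/G; E/C] holding=A

before: towers=[D/B/F/G; E/C/A] holding=-
pre[unstack(A, C)]: on(A,C) ok, clear(A) ok, handempty ok
all met → apply unstack(A, C)
after:  towers=[D/B/F/G; E/C] holding=A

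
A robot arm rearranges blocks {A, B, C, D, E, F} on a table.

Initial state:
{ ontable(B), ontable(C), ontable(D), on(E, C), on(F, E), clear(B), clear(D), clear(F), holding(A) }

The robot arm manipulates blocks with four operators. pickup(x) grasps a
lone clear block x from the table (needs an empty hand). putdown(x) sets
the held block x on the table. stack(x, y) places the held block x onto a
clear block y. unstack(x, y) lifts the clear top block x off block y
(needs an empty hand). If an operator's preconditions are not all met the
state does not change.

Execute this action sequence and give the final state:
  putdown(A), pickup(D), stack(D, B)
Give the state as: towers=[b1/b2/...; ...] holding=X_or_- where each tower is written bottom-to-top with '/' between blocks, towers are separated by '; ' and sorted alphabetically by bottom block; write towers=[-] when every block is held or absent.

towers=[A; B/D; C/E/F] holding=-

step 1 (putdown(A)): towers=[A; B; C/E/F; D] holding=-
step 2 (pickup(D)): towers=[A; B; C/E/F] holding=D
step 3 (stack(D, B)): towers=[A; B/D; C/E/F] holding=-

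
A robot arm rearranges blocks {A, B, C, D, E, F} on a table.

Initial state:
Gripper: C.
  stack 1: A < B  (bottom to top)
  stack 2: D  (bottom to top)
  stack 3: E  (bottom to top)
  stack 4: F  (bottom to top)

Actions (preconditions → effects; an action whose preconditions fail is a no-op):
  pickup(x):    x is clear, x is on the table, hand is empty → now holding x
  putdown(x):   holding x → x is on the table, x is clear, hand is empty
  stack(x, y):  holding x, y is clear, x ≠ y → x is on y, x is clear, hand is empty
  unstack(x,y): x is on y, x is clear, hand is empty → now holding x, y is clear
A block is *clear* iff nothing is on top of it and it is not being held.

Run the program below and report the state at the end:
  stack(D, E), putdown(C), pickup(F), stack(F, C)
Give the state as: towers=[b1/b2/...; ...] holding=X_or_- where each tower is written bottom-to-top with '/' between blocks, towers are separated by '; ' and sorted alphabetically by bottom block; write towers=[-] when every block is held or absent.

towers=[A/B; C/F; D; E] holding=-

step 1 (stack(D, E)) [no-op]: towers=[A/B; D; E; F] holding=C
step 2 (putdown(C)): towers=[A/B; C; D; E; F] holding=-
step 3 (pickup(F)): towers=[A/B; C; D; E] holding=F
step 4 (stack(F, C)): towers=[A/B; C/F; D; E] holding=-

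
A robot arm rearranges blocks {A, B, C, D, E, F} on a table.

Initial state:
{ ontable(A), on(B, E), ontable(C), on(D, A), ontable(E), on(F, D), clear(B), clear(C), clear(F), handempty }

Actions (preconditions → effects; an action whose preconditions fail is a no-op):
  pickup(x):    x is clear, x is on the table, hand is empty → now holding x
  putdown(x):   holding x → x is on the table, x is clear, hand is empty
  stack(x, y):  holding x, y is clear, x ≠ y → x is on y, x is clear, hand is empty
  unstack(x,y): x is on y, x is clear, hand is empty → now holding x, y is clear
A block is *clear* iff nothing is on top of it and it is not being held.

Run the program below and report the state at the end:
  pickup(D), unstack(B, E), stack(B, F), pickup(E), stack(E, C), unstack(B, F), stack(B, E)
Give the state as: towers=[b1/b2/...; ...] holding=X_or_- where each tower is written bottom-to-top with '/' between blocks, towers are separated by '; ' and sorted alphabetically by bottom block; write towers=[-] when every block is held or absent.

step 1 (pickup(D)) [no-op]: towers=[A/D/F; C; E/B] holding=-
step 2 (unstack(B, E)): towers=[A/D/F; C; E] holding=B
step 3 (stack(B, F)): towers=[A/D/F/B; C; E] holding=-
step 4 (pickup(E)): towers=[A/D/F/B; C] holding=E
step 5 (stack(E, C)): towers=[A/D/F/B; C/E] holding=-
step 6 (unstack(B, F)): towers=[A/D/F; C/E] holding=B
step 7 (stack(B, E)): towers=[A/D/F; C/E/B] holding=-

towers=[A/D/F; C/E/B] holding=-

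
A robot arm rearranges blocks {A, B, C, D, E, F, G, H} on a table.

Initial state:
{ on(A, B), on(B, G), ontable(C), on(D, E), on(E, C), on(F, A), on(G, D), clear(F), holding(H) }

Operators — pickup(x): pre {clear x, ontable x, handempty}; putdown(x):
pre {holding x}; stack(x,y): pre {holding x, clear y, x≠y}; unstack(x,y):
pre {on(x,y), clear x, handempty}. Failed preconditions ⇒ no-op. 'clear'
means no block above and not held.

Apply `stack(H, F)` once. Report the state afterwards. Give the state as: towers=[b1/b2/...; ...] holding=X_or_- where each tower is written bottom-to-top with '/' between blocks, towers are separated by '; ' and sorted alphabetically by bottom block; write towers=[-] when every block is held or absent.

before: towers=[C/E/D/G/B/A/F] holding=H
pre[stack(H, F)]: holding(H) yes, clear(F) yes, H≠F yes
all met → apply stack(H, F)
after:  towers=[C/E/D/G/B/A/F/H] holding=-

towers=[C/E/D/G/B/A/F/H] holding=-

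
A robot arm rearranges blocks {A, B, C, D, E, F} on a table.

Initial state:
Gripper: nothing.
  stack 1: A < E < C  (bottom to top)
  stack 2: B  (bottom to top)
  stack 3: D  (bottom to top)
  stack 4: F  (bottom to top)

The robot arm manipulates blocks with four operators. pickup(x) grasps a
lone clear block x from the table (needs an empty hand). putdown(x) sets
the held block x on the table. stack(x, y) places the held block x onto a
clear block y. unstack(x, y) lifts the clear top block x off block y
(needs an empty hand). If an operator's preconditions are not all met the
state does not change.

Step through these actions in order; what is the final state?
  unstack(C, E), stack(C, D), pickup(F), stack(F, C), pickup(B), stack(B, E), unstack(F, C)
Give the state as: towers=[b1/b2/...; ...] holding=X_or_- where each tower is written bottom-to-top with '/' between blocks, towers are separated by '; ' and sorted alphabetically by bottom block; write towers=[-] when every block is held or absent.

towers=[A/E/B; D/C] holding=F

step 1 (unstack(C, E)): towers=[A/E; B; D; F] holding=C
step 2 (stack(C, D)): towers=[A/E; B; D/C; F] holding=-
step 3 (pickup(F)): towers=[A/E; B; D/C] holding=F
step 4 (stack(F, C)): towers=[A/E; B; D/C/F] holding=-
step 5 (pickup(B)): towers=[A/E; D/C/F] holding=B
step 6 (stack(B, E)): towers=[A/E/B; D/C/F] holding=-
step 7 (unstack(F, C)): towers=[A/E/B; D/C] holding=F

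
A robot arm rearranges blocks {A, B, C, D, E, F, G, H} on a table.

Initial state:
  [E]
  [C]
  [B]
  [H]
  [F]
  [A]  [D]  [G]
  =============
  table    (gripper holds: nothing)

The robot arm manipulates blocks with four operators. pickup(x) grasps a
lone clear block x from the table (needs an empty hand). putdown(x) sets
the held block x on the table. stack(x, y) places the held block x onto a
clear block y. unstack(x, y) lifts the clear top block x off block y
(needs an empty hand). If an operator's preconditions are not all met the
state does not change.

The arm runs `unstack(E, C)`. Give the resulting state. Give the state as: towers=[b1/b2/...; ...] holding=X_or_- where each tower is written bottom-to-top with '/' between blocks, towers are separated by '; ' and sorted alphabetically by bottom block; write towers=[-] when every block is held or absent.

before: towers=[A/F/H/B/C/E; D; G] holding=-
pre[unstack(E, C)]: on(E,C) ✓, clear(E) ✓, handempty ✓
all met → apply unstack(E, C)
after:  towers=[A/F/H/B/C; D; G] holding=E

towers=[A/F/H/B/C; D; G] holding=E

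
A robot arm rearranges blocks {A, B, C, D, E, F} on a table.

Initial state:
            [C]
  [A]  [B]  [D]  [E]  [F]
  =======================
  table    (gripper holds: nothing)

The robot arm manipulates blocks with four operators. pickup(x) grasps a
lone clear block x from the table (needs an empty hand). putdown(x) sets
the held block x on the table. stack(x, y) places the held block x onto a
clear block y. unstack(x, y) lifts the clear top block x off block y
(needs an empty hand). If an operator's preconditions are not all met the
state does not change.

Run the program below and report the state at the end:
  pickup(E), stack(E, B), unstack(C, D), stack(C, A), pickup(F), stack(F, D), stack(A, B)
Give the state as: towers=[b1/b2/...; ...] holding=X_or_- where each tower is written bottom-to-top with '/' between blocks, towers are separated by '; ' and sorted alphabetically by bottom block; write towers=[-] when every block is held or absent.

towers=[A/C; B/E; D/F] holding=-

step 1 (pickup(E)): towers=[A; B; D/C; F] holding=E
step 2 (stack(E, B)): towers=[A; B/E; D/C; F] holding=-
step 3 (unstack(C, D)): towers=[A; B/E; D; F] holding=C
step 4 (stack(C, A)): towers=[A/C; B/E; D; F] holding=-
step 5 (pickup(F)): towers=[A/C; B/E; D] holding=F
step 6 (stack(F, D)): towers=[A/C; B/E; D/F] holding=-
step 7 (stack(A, B)) [no-op]: towers=[A/C; B/E; D/F] holding=-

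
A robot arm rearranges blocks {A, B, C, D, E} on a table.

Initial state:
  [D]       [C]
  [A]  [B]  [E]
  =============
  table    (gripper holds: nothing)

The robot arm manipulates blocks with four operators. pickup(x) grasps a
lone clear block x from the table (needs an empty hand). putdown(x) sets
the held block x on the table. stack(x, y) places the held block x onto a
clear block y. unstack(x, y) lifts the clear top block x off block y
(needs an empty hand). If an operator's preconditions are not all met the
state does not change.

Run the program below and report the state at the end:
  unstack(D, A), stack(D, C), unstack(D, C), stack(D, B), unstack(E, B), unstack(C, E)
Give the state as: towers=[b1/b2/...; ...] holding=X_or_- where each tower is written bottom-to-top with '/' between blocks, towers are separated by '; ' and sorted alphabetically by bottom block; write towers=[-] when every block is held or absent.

step 1 (unstack(D, A)): towers=[A; B; E/C] holding=D
step 2 (stack(D, C)): towers=[A; B; E/C/D] holding=-
step 3 (unstack(D, C)): towers=[A; B; E/C] holding=D
step 4 (stack(D, B)): towers=[A; B/D; E/C] holding=-
step 5 (unstack(E, B)) [no-op]: towers=[A; B/D; E/C] holding=-
step 6 (unstack(C, E)): towers=[A; B/D; E] holding=C

towers=[A; B/D; E] holding=C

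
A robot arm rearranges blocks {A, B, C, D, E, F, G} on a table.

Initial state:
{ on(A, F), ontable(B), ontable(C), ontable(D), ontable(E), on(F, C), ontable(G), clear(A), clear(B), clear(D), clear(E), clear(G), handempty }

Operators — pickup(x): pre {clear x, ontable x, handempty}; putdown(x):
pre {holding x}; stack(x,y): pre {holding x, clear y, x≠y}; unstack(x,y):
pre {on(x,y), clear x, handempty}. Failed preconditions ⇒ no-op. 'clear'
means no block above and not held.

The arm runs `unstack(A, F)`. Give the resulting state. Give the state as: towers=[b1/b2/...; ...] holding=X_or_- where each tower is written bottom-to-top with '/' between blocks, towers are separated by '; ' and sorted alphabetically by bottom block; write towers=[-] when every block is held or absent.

before: towers=[B; C/F/A; D; E; G] holding=-
pre[unstack(A, F)]: on(A,F) ✓, clear(A) ✓, handempty ✓
all met → apply unstack(A, F)
after:  towers=[B; C/F; D; E; G] holding=A

towers=[B; C/F; D; E; G] holding=A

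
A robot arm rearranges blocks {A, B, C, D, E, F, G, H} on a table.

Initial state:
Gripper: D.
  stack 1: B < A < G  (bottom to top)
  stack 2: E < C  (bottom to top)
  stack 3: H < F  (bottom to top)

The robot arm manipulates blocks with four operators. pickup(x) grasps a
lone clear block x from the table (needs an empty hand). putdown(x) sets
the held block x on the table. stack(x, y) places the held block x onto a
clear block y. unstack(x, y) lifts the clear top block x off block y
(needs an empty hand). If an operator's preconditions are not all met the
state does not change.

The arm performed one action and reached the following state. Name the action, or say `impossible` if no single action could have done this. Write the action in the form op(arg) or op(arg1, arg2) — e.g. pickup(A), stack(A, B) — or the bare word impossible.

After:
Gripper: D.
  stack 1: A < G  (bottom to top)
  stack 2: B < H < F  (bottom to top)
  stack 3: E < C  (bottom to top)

target: towers=[A/G; B/H/F; E/C] holding=D
        putdown(D) → towers=[B/A/G; D; E/C; H/F] holding=-
       stack(D, G) → towers=[B/A/G/D; E/C; H/F] holding=-
       stack(D, F) → towers=[B/A/G; E/C; H/F/D] holding=-
       stack(D, C) → towers=[B/A/G; E/C/D; H/F] holding=-
none of the 4 applicable actions match → impossible

impossible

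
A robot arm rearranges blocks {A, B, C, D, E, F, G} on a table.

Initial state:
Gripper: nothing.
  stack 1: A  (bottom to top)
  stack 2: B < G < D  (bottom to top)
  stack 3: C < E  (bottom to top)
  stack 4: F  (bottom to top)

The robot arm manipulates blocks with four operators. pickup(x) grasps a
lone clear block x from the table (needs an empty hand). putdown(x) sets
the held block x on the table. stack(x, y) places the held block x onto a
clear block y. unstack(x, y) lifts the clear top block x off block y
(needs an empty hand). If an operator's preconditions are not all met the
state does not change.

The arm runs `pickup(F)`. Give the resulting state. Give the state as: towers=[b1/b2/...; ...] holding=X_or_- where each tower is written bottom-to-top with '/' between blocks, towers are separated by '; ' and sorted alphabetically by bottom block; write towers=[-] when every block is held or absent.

before: towers=[A; B/G/D; C/E; F] holding=-
pre[pickup(F)]: clear(F) ok, ontable(F) ok, handempty ok
all met → apply pickup(F)
after:  towers=[A; B/G/D; C/E] holding=F

towers=[A; B/G/D; C/E] holding=F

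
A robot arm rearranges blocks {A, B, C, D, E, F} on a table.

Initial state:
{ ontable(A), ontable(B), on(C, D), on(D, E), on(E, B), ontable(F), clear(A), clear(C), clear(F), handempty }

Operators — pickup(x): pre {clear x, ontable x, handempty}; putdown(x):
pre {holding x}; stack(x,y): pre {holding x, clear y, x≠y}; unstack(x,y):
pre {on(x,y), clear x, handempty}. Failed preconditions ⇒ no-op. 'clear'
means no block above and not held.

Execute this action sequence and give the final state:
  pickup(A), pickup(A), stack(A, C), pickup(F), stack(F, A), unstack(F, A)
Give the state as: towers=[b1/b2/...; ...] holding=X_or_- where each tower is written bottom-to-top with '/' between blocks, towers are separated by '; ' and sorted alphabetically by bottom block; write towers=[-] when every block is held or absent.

towers=[B/E/D/C/A] holding=F

step 1 (pickup(A)): towers=[B/E/D/C; F] holding=A
step 2 (pickup(A)) [no-op]: towers=[B/E/D/C; F] holding=A
step 3 (stack(A, C)): towers=[B/E/D/C/A; F] holding=-
step 4 (pickup(F)): towers=[B/E/D/C/A] holding=F
step 5 (stack(F, A)): towers=[B/E/D/C/A/F] holding=-
step 6 (unstack(F, A)): towers=[B/E/D/C/A] holding=F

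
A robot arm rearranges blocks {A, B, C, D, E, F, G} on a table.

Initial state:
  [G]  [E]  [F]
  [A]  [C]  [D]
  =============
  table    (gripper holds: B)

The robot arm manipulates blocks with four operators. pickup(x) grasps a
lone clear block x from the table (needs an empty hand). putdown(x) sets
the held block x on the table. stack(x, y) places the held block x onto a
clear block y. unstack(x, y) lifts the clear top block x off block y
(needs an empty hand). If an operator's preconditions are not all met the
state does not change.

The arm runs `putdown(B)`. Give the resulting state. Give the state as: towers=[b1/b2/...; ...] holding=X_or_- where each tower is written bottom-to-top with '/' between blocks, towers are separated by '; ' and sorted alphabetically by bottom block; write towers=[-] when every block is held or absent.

before: towers=[A/G; C/E; D/F] holding=B
pre[putdown(B)]: holding(B) ok
all met → apply putdown(B)
after:  towers=[A/G; B; C/E; D/F] holding=-

towers=[A/G; B; C/E; D/F] holding=-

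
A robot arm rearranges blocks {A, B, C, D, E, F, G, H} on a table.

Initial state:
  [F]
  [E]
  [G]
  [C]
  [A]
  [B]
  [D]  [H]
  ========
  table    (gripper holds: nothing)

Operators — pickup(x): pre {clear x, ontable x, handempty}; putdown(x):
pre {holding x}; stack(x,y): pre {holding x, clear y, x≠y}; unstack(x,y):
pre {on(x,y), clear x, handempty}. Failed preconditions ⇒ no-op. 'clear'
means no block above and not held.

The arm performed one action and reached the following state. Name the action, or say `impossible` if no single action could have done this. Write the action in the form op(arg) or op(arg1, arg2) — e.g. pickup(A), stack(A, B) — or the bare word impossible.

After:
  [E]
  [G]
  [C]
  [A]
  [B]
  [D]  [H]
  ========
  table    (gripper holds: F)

target: towers=[D/B/A/C/G/E; H] holding=F
         pickup(H) → towers=[D/B/A/C/G/E/F] holding=H
     unstack(F, E) → towers=[D/B/A/C/G/E; H] holding=F  ← match

unstack(F, E)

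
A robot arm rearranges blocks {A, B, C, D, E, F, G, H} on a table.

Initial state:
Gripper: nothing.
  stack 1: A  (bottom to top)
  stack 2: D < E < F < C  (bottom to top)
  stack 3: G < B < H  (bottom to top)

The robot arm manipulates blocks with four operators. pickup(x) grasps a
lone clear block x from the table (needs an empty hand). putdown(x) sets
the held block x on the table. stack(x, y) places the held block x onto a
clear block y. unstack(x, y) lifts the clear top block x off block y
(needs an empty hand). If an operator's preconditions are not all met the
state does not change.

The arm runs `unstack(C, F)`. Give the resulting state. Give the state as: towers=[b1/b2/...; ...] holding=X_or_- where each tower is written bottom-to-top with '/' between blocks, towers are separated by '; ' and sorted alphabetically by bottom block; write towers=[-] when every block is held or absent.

towers=[A; D/E/F; G/B/H] holding=C

before: towers=[A; D/E/F/C; G/B/H] holding=-
pre[unstack(C, F)]: on(C,F) yes, clear(C) yes, handempty yes
all met → apply unstack(C, F)
after:  towers=[A; D/E/F; G/B/H] holding=C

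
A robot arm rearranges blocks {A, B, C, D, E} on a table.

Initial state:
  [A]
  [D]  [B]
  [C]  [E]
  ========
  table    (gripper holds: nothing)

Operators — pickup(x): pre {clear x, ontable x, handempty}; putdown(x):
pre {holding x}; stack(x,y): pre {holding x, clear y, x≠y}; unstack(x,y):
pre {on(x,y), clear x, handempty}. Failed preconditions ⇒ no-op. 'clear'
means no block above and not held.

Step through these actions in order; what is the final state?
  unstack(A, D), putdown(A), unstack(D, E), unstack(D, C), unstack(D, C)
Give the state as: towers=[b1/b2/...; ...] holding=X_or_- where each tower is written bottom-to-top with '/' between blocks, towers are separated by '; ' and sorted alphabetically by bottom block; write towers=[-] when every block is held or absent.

step 1 (unstack(A, D)): towers=[C/D; E/B] holding=A
step 2 (putdown(A)): towers=[A; C/D; E/B] holding=-
step 3 (unstack(D, E)) [no-op]: towers=[A; C/D; E/B] holding=-
step 4 (unstack(D, C)): towers=[A; C; E/B] holding=D
step 5 (unstack(D, C)) [no-op]: towers=[A; C; E/B] holding=D

towers=[A; C; E/B] holding=D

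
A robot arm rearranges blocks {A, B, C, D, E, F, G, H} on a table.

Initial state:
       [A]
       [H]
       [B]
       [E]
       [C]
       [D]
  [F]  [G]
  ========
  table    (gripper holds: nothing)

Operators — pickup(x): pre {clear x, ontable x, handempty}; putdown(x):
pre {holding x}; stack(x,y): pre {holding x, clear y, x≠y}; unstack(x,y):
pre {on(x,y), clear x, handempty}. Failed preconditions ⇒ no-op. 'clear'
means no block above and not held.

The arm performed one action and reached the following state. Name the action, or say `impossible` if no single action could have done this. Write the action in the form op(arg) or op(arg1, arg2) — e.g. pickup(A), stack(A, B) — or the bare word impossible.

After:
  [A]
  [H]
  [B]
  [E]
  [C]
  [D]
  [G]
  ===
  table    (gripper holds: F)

target: towers=[G/D/C/E/B/H/A] holding=F
     unstack(A, H) → towers=[F; G/D/C/E/B/H] holding=A
         pickup(F) → towers=[G/D/C/E/B/H/A] holding=F  ← match

pickup(F)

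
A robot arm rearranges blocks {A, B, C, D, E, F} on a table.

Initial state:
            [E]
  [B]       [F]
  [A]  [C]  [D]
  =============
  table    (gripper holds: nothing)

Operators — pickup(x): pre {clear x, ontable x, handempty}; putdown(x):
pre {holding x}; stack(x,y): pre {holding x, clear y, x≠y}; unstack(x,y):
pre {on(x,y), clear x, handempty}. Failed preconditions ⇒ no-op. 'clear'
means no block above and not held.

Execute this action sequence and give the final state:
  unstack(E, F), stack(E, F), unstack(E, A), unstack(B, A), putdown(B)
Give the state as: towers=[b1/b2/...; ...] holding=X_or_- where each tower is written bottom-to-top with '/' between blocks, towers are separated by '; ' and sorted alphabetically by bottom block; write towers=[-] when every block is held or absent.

towers=[A; B; C; D/F/E] holding=-

step 1 (unstack(E, F)): towers=[A/B; C; D/F] holding=E
step 2 (stack(E, F)): towers=[A/B; C; D/F/E] holding=-
step 3 (unstack(E, A)) [no-op]: towers=[A/B; C; D/F/E] holding=-
step 4 (unstack(B, A)): towers=[A; C; D/F/E] holding=B
step 5 (putdown(B)): towers=[A; B; C; D/F/E] holding=-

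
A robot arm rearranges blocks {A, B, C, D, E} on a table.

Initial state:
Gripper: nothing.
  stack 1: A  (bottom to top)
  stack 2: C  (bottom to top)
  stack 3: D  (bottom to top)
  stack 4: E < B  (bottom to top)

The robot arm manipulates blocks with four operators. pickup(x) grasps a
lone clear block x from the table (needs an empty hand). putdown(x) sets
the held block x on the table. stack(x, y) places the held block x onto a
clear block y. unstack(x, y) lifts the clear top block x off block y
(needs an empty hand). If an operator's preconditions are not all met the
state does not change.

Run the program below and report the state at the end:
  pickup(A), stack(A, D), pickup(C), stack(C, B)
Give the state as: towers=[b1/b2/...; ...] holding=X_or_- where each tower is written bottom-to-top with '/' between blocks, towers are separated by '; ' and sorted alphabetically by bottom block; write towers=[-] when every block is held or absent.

step 1 (pickup(A)): towers=[C; D; E/B] holding=A
step 2 (stack(A, D)): towers=[C; D/A; E/B] holding=-
step 3 (pickup(C)): towers=[D/A; E/B] holding=C
step 4 (stack(C, B)): towers=[D/A; E/B/C] holding=-

towers=[D/A; E/B/C] holding=-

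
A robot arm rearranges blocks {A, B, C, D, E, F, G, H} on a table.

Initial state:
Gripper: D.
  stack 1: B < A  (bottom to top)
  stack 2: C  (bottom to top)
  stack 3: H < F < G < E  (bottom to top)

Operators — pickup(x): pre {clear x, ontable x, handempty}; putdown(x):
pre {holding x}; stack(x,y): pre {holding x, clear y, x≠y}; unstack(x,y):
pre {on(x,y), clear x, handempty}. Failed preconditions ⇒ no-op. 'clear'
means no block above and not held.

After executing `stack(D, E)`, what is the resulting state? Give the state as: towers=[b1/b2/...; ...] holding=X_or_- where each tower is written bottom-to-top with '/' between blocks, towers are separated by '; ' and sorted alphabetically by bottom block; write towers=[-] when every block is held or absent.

before: towers=[B/A; C; H/F/G/E] holding=D
pre[stack(D, E)]: holding(D) ✓, clear(E) ✓, D≠E ✓
all met → apply stack(D, E)
after:  towers=[B/A; C; H/F/G/E/D] holding=-

towers=[B/A; C; H/F/G/E/D] holding=-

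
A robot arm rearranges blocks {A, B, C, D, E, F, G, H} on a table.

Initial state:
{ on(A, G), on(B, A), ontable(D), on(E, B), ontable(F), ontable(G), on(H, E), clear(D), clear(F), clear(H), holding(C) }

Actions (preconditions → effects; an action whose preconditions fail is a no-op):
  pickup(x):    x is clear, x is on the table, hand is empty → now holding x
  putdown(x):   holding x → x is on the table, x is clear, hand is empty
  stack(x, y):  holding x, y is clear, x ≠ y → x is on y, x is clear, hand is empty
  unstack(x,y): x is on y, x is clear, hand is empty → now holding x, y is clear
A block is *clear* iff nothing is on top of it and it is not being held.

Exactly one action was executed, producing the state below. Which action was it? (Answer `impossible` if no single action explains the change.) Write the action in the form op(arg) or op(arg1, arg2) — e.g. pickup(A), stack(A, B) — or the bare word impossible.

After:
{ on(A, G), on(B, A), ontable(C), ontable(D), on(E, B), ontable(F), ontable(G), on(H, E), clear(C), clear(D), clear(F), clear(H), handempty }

target: towers=[C; D; F; G/A/B/E/H] holding=-
        putdown(C) → towers=[C; D; F; G/A/B/E/H] holding=-  ← match
       stack(C, H) → towers=[D; F; G/A/B/E/H/C] holding=-
       stack(C, F) → towers=[D; F/C; G/A/B/E/H] holding=-
       stack(C, D) → towers=[D/C; F; G/A/B/E/H] holding=-

putdown(C)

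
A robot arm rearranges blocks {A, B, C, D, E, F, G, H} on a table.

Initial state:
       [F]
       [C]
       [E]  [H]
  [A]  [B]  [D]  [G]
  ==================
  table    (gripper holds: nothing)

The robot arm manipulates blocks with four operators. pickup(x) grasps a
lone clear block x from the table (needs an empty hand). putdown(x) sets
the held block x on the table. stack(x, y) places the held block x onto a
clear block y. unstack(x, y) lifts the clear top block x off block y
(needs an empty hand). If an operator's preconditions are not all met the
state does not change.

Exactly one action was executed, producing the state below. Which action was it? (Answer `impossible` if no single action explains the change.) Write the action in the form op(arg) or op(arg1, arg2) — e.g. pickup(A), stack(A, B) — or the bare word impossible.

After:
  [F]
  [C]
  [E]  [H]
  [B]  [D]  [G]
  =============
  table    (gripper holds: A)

target: towers=[B/E/C/F; D/H; G] holding=A
         pickup(G) → towers=[A; B/E/C/F; D/H] holding=G
         pickup(A) → towers=[B/E/C/F; D/H; G] holding=A  ← match
     unstack(H, D) → towers=[A; B/E/C/F; D; G] holding=H
     unstack(F, C) → towers=[A; B/E/C; D/H; G] holding=F

pickup(A)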